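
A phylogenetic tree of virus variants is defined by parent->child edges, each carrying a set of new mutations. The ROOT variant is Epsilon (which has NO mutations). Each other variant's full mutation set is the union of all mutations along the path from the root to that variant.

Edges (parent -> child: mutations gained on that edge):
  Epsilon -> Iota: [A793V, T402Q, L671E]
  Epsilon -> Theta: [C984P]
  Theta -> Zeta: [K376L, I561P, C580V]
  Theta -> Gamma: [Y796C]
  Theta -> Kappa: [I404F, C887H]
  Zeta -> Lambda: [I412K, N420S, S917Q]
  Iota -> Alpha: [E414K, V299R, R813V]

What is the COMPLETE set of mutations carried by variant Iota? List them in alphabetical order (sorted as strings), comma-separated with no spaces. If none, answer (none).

Answer: A793V,L671E,T402Q

Derivation:
At Epsilon: gained [] -> total []
At Iota: gained ['A793V', 'T402Q', 'L671E'] -> total ['A793V', 'L671E', 'T402Q']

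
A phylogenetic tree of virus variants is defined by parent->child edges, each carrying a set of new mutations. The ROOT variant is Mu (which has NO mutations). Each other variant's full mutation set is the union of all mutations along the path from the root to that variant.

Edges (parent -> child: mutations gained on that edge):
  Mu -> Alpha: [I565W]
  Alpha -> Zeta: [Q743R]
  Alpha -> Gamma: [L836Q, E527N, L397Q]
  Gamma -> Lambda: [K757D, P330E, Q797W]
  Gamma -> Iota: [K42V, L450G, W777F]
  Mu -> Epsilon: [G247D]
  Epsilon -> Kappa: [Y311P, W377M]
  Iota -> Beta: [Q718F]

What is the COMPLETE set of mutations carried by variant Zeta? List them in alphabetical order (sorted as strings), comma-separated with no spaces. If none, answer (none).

Answer: I565W,Q743R

Derivation:
At Mu: gained [] -> total []
At Alpha: gained ['I565W'] -> total ['I565W']
At Zeta: gained ['Q743R'] -> total ['I565W', 'Q743R']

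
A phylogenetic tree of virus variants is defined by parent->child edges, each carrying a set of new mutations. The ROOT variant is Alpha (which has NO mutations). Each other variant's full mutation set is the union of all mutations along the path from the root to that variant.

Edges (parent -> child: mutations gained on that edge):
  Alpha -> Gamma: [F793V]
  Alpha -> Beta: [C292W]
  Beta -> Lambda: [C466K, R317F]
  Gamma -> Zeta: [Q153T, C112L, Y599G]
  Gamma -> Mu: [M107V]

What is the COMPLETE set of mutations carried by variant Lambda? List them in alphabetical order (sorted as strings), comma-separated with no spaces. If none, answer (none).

At Alpha: gained [] -> total []
At Beta: gained ['C292W'] -> total ['C292W']
At Lambda: gained ['C466K', 'R317F'] -> total ['C292W', 'C466K', 'R317F']

Answer: C292W,C466K,R317F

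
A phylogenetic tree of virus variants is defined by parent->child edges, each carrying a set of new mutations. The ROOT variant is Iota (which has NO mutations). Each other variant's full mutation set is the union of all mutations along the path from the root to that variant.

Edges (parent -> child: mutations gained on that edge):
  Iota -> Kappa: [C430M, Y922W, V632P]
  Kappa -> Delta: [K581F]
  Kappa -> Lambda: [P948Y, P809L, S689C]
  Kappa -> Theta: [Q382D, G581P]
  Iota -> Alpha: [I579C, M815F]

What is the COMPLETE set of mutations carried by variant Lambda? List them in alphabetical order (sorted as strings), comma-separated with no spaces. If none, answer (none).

At Iota: gained [] -> total []
At Kappa: gained ['C430M', 'Y922W', 'V632P'] -> total ['C430M', 'V632P', 'Y922W']
At Lambda: gained ['P948Y', 'P809L', 'S689C'] -> total ['C430M', 'P809L', 'P948Y', 'S689C', 'V632P', 'Y922W']

Answer: C430M,P809L,P948Y,S689C,V632P,Y922W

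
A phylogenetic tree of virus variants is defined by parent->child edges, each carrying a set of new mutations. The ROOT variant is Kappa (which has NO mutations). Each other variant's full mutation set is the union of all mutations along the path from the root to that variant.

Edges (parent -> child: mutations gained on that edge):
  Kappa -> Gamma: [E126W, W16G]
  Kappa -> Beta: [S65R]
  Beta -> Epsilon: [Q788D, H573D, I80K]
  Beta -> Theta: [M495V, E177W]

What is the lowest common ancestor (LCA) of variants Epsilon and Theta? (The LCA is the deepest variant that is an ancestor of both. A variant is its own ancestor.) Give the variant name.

Answer: Beta

Derivation:
Path from root to Epsilon: Kappa -> Beta -> Epsilon
  ancestors of Epsilon: {Kappa, Beta, Epsilon}
Path from root to Theta: Kappa -> Beta -> Theta
  ancestors of Theta: {Kappa, Beta, Theta}
Common ancestors: {Kappa, Beta}
Walk up from Theta: Theta (not in ancestors of Epsilon), Beta (in ancestors of Epsilon), Kappa (in ancestors of Epsilon)
Deepest common ancestor (LCA) = Beta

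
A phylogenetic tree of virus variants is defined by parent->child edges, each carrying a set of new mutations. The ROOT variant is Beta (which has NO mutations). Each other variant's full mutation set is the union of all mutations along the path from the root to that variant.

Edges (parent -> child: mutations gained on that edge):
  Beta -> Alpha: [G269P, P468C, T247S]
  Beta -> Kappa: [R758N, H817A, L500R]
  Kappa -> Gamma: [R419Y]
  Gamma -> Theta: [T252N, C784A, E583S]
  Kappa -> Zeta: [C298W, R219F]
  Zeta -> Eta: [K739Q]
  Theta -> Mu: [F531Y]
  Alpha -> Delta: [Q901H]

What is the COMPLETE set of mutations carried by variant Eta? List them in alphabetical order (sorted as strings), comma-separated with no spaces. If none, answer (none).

Answer: C298W,H817A,K739Q,L500R,R219F,R758N

Derivation:
At Beta: gained [] -> total []
At Kappa: gained ['R758N', 'H817A', 'L500R'] -> total ['H817A', 'L500R', 'R758N']
At Zeta: gained ['C298W', 'R219F'] -> total ['C298W', 'H817A', 'L500R', 'R219F', 'R758N']
At Eta: gained ['K739Q'] -> total ['C298W', 'H817A', 'K739Q', 'L500R', 'R219F', 'R758N']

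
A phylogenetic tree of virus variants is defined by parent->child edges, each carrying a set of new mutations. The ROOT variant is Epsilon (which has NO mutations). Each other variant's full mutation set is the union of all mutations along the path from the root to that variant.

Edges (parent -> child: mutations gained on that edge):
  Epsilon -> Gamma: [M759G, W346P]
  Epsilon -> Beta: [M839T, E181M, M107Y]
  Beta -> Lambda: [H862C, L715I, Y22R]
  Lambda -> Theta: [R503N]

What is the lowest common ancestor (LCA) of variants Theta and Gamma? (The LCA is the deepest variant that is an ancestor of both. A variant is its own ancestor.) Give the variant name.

Answer: Epsilon

Derivation:
Path from root to Theta: Epsilon -> Beta -> Lambda -> Theta
  ancestors of Theta: {Epsilon, Beta, Lambda, Theta}
Path from root to Gamma: Epsilon -> Gamma
  ancestors of Gamma: {Epsilon, Gamma}
Common ancestors: {Epsilon}
Walk up from Gamma: Gamma (not in ancestors of Theta), Epsilon (in ancestors of Theta)
Deepest common ancestor (LCA) = Epsilon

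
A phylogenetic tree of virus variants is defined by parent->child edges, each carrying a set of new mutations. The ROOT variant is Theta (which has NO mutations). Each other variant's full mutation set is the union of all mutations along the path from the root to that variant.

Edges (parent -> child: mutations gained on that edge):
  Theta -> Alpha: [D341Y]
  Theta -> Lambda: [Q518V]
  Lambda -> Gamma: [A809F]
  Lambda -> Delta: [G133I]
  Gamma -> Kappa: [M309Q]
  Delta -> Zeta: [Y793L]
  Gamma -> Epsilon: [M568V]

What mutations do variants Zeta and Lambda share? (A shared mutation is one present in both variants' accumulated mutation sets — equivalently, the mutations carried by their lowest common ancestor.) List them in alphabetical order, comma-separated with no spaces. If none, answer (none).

Answer: Q518V

Derivation:
Accumulating mutations along path to Zeta:
  At Theta: gained [] -> total []
  At Lambda: gained ['Q518V'] -> total ['Q518V']
  At Delta: gained ['G133I'] -> total ['G133I', 'Q518V']
  At Zeta: gained ['Y793L'] -> total ['G133I', 'Q518V', 'Y793L']
Mutations(Zeta) = ['G133I', 'Q518V', 'Y793L']
Accumulating mutations along path to Lambda:
  At Theta: gained [] -> total []
  At Lambda: gained ['Q518V'] -> total ['Q518V']
Mutations(Lambda) = ['Q518V']
Intersection: ['G133I', 'Q518V', 'Y793L'] ∩ ['Q518V'] = ['Q518V']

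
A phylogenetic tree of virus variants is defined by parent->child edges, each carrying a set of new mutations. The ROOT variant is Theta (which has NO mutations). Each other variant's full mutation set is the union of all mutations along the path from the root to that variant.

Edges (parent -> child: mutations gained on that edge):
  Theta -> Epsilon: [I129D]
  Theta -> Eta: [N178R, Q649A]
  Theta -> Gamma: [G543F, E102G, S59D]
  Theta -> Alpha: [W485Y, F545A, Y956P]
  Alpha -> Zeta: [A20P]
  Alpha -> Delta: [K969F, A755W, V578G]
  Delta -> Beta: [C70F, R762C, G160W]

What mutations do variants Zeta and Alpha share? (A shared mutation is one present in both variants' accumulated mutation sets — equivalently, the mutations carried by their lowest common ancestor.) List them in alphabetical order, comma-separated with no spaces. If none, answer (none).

Accumulating mutations along path to Zeta:
  At Theta: gained [] -> total []
  At Alpha: gained ['W485Y', 'F545A', 'Y956P'] -> total ['F545A', 'W485Y', 'Y956P']
  At Zeta: gained ['A20P'] -> total ['A20P', 'F545A', 'W485Y', 'Y956P']
Mutations(Zeta) = ['A20P', 'F545A', 'W485Y', 'Y956P']
Accumulating mutations along path to Alpha:
  At Theta: gained [] -> total []
  At Alpha: gained ['W485Y', 'F545A', 'Y956P'] -> total ['F545A', 'W485Y', 'Y956P']
Mutations(Alpha) = ['F545A', 'W485Y', 'Y956P']
Intersection: ['A20P', 'F545A', 'W485Y', 'Y956P'] ∩ ['F545A', 'W485Y', 'Y956P'] = ['F545A', 'W485Y', 'Y956P']

Answer: F545A,W485Y,Y956P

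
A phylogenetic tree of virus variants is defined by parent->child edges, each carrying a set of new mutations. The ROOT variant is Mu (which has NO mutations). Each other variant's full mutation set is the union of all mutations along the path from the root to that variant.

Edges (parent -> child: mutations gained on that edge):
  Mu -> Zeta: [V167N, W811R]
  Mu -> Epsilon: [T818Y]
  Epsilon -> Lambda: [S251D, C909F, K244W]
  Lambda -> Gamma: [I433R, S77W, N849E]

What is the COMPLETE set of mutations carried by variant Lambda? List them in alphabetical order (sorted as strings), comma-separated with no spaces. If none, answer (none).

Answer: C909F,K244W,S251D,T818Y

Derivation:
At Mu: gained [] -> total []
At Epsilon: gained ['T818Y'] -> total ['T818Y']
At Lambda: gained ['S251D', 'C909F', 'K244W'] -> total ['C909F', 'K244W', 'S251D', 'T818Y']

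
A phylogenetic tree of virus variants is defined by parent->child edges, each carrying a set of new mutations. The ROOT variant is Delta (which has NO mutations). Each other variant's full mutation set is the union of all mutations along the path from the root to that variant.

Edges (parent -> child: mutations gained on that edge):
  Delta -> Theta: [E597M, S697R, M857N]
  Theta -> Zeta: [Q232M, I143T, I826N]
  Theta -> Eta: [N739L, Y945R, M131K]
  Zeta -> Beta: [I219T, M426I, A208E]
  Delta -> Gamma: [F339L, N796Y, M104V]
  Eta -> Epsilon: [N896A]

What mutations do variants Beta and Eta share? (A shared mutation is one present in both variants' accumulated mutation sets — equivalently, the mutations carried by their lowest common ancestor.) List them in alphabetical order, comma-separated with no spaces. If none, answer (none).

Answer: E597M,M857N,S697R

Derivation:
Accumulating mutations along path to Beta:
  At Delta: gained [] -> total []
  At Theta: gained ['E597M', 'S697R', 'M857N'] -> total ['E597M', 'M857N', 'S697R']
  At Zeta: gained ['Q232M', 'I143T', 'I826N'] -> total ['E597M', 'I143T', 'I826N', 'M857N', 'Q232M', 'S697R']
  At Beta: gained ['I219T', 'M426I', 'A208E'] -> total ['A208E', 'E597M', 'I143T', 'I219T', 'I826N', 'M426I', 'M857N', 'Q232M', 'S697R']
Mutations(Beta) = ['A208E', 'E597M', 'I143T', 'I219T', 'I826N', 'M426I', 'M857N', 'Q232M', 'S697R']
Accumulating mutations along path to Eta:
  At Delta: gained [] -> total []
  At Theta: gained ['E597M', 'S697R', 'M857N'] -> total ['E597M', 'M857N', 'S697R']
  At Eta: gained ['N739L', 'Y945R', 'M131K'] -> total ['E597M', 'M131K', 'M857N', 'N739L', 'S697R', 'Y945R']
Mutations(Eta) = ['E597M', 'M131K', 'M857N', 'N739L', 'S697R', 'Y945R']
Intersection: ['A208E', 'E597M', 'I143T', 'I219T', 'I826N', 'M426I', 'M857N', 'Q232M', 'S697R'] ∩ ['E597M', 'M131K', 'M857N', 'N739L', 'S697R', 'Y945R'] = ['E597M', 'M857N', 'S697R']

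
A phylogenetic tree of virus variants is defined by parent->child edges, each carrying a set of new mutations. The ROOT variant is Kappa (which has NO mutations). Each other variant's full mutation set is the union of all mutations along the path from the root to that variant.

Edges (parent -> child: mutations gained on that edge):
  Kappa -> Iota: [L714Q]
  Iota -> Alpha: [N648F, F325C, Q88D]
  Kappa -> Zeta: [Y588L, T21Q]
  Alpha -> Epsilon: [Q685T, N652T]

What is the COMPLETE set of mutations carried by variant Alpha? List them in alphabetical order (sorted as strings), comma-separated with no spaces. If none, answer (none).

At Kappa: gained [] -> total []
At Iota: gained ['L714Q'] -> total ['L714Q']
At Alpha: gained ['N648F', 'F325C', 'Q88D'] -> total ['F325C', 'L714Q', 'N648F', 'Q88D']

Answer: F325C,L714Q,N648F,Q88D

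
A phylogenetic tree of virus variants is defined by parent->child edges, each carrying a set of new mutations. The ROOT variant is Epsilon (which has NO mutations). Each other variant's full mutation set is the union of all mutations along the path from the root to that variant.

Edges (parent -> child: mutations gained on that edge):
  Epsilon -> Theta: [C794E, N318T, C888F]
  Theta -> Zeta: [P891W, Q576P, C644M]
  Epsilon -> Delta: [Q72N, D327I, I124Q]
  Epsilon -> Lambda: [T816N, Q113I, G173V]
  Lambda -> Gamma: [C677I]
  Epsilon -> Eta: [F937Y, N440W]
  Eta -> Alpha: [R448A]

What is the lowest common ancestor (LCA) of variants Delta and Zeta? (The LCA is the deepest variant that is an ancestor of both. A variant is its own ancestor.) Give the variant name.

Path from root to Delta: Epsilon -> Delta
  ancestors of Delta: {Epsilon, Delta}
Path from root to Zeta: Epsilon -> Theta -> Zeta
  ancestors of Zeta: {Epsilon, Theta, Zeta}
Common ancestors: {Epsilon}
Walk up from Zeta: Zeta (not in ancestors of Delta), Theta (not in ancestors of Delta), Epsilon (in ancestors of Delta)
Deepest common ancestor (LCA) = Epsilon

Answer: Epsilon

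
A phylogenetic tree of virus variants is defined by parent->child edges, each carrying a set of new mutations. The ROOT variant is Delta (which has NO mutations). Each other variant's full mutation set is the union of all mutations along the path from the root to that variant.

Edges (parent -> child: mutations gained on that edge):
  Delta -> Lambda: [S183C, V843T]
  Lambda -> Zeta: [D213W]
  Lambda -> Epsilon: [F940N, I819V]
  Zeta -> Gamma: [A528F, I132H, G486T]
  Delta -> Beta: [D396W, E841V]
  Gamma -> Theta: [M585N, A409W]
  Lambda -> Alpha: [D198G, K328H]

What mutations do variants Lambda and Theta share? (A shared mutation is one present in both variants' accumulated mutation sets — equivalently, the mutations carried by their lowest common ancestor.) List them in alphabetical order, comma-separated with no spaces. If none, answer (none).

Answer: S183C,V843T

Derivation:
Accumulating mutations along path to Lambda:
  At Delta: gained [] -> total []
  At Lambda: gained ['S183C', 'V843T'] -> total ['S183C', 'V843T']
Mutations(Lambda) = ['S183C', 'V843T']
Accumulating mutations along path to Theta:
  At Delta: gained [] -> total []
  At Lambda: gained ['S183C', 'V843T'] -> total ['S183C', 'V843T']
  At Zeta: gained ['D213W'] -> total ['D213W', 'S183C', 'V843T']
  At Gamma: gained ['A528F', 'I132H', 'G486T'] -> total ['A528F', 'D213W', 'G486T', 'I132H', 'S183C', 'V843T']
  At Theta: gained ['M585N', 'A409W'] -> total ['A409W', 'A528F', 'D213W', 'G486T', 'I132H', 'M585N', 'S183C', 'V843T']
Mutations(Theta) = ['A409W', 'A528F', 'D213W', 'G486T', 'I132H', 'M585N', 'S183C', 'V843T']
Intersection: ['S183C', 'V843T'] ∩ ['A409W', 'A528F', 'D213W', 'G486T', 'I132H', 'M585N', 'S183C', 'V843T'] = ['S183C', 'V843T']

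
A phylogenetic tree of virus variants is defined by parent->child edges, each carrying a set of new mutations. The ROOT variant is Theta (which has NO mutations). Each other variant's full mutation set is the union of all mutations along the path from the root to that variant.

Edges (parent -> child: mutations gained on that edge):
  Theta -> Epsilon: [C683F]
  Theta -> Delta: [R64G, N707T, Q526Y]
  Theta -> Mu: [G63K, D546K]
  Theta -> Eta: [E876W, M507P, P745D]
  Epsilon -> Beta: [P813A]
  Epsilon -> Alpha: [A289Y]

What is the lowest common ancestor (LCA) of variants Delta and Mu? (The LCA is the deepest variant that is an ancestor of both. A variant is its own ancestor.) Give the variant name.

Answer: Theta

Derivation:
Path from root to Delta: Theta -> Delta
  ancestors of Delta: {Theta, Delta}
Path from root to Mu: Theta -> Mu
  ancestors of Mu: {Theta, Mu}
Common ancestors: {Theta}
Walk up from Mu: Mu (not in ancestors of Delta), Theta (in ancestors of Delta)
Deepest common ancestor (LCA) = Theta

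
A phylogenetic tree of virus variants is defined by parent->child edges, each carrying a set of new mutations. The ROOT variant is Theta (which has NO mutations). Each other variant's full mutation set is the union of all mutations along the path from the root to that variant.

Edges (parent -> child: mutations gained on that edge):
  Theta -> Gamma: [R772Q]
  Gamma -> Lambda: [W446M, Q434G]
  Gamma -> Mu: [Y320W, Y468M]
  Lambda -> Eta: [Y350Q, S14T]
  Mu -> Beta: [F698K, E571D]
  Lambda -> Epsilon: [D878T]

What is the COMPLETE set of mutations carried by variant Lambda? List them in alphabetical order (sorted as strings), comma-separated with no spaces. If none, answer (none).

Answer: Q434G,R772Q,W446M

Derivation:
At Theta: gained [] -> total []
At Gamma: gained ['R772Q'] -> total ['R772Q']
At Lambda: gained ['W446M', 'Q434G'] -> total ['Q434G', 'R772Q', 'W446M']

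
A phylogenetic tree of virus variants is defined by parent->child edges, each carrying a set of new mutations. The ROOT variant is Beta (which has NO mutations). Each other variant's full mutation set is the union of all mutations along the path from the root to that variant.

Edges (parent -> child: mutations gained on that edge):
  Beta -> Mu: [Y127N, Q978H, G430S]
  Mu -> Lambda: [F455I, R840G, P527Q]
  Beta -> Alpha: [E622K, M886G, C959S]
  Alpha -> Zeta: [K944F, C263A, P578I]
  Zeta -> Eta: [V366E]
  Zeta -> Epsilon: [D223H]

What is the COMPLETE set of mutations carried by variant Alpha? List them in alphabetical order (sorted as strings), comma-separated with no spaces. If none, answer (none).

Answer: C959S,E622K,M886G

Derivation:
At Beta: gained [] -> total []
At Alpha: gained ['E622K', 'M886G', 'C959S'] -> total ['C959S', 'E622K', 'M886G']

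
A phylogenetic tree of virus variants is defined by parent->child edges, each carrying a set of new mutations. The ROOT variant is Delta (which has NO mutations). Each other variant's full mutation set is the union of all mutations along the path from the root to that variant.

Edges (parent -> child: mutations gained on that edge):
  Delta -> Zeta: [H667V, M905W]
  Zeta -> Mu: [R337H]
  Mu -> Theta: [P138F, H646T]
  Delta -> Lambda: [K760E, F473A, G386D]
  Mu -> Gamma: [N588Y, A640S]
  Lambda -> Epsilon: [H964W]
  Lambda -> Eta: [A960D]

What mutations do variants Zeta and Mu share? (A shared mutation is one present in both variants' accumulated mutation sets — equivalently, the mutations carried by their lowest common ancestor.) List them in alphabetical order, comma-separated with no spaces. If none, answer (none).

Answer: H667V,M905W

Derivation:
Accumulating mutations along path to Zeta:
  At Delta: gained [] -> total []
  At Zeta: gained ['H667V', 'M905W'] -> total ['H667V', 'M905W']
Mutations(Zeta) = ['H667V', 'M905W']
Accumulating mutations along path to Mu:
  At Delta: gained [] -> total []
  At Zeta: gained ['H667V', 'M905W'] -> total ['H667V', 'M905W']
  At Mu: gained ['R337H'] -> total ['H667V', 'M905W', 'R337H']
Mutations(Mu) = ['H667V', 'M905W', 'R337H']
Intersection: ['H667V', 'M905W'] ∩ ['H667V', 'M905W', 'R337H'] = ['H667V', 'M905W']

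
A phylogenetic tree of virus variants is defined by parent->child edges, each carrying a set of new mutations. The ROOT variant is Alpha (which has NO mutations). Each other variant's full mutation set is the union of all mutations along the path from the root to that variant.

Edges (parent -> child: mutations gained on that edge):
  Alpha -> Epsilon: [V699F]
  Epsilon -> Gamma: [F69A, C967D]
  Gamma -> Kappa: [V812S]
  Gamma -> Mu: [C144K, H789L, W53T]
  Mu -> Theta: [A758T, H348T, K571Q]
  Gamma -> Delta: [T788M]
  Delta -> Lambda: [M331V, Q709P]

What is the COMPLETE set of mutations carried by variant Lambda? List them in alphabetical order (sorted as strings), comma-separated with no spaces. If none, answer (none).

Answer: C967D,F69A,M331V,Q709P,T788M,V699F

Derivation:
At Alpha: gained [] -> total []
At Epsilon: gained ['V699F'] -> total ['V699F']
At Gamma: gained ['F69A', 'C967D'] -> total ['C967D', 'F69A', 'V699F']
At Delta: gained ['T788M'] -> total ['C967D', 'F69A', 'T788M', 'V699F']
At Lambda: gained ['M331V', 'Q709P'] -> total ['C967D', 'F69A', 'M331V', 'Q709P', 'T788M', 'V699F']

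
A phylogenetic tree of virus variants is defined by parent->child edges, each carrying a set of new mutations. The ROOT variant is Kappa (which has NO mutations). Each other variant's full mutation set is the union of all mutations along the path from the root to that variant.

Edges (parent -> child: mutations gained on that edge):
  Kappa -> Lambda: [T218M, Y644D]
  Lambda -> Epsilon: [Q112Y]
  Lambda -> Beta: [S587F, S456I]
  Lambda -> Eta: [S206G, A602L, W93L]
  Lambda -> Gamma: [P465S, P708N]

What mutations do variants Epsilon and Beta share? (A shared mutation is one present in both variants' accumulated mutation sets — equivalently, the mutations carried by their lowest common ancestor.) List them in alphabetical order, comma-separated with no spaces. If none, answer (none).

Accumulating mutations along path to Epsilon:
  At Kappa: gained [] -> total []
  At Lambda: gained ['T218M', 'Y644D'] -> total ['T218M', 'Y644D']
  At Epsilon: gained ['Q112Y'] -> total ['Q112Y', 'T218M', 'Y644D']
Mutations(Epsilon) = ['Q112Y', 'T218M', 'Y644D']
Accumulating mutations along path to Beta:
  At Kappa: gained [] -> total []
  At Lambda: gained ['T218M', 'Y644D'] -> total ['T218M', 'Y644D']
  At Beta: gained ['S587F', 'S456I'] -> total ['S456I', 'S587F', 'T218M', 'Y644D']
Mutations(Beta) = ['S456I', 'S587F', 'T218M', 'Y644D']
Intersection: ['Q112Y', 'T218M', 'Y644D'] ∩ ['S456I', 'S587F', 'T218M', 'Y644D'] = ['T218M', 'Y644D']

Answer: T218M,Y644D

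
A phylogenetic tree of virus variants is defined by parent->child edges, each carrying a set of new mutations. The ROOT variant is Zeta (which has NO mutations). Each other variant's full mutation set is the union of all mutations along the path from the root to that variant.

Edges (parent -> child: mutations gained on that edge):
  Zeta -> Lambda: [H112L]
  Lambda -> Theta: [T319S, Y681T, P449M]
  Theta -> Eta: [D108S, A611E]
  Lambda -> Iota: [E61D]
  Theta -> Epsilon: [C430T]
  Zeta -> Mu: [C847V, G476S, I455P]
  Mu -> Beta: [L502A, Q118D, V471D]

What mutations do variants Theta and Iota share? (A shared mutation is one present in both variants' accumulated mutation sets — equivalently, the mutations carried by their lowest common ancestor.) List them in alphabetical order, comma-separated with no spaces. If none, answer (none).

Accumulating mutations along path to Theta:
  At Zeta: gained [] -> total []
  At Lambda: gained ['H112L'] -> total ['H112L']
  At Theta: gained ['T319S', 'Y681T', 'P449M'] -> total ['H112L', 'P449M', 'T319S', 'Y681T']
Mutations(Theta) = ['H112L', 'P449M', 'T319S', 'Y681T']
Accumulating mutations along path to Iota:
  At Zeta: gained [] -> total []
  At Lambda: gained ['H112L'] -> total ['H112L']
  At Iota: gained ['E61D'] -> total ['E61D', 'H112L']
Mutations(Iota) = ['E61D', 'H112L']
Intersection: ['H112L', 'P449M', 'T319S', 'Y681T'] ∩ ['E61D', 'H112L'] = ['H112L']

Answer: H112L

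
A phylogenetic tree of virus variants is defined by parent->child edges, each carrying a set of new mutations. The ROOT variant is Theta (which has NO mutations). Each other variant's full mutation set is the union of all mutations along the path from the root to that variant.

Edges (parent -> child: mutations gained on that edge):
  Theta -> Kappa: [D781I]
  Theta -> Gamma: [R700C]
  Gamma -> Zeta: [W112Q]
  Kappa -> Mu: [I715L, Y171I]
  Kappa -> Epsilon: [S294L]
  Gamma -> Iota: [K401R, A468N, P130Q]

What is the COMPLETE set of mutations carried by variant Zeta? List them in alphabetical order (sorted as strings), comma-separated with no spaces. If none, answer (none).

At Theta: gained [] -> total []
At Gamma: gained ['R700C'] -> total ['R700C']
At Zeta: gained ['W112Q'] -> total ['R700C', 'W112Q']

Answer: R700C,W112Q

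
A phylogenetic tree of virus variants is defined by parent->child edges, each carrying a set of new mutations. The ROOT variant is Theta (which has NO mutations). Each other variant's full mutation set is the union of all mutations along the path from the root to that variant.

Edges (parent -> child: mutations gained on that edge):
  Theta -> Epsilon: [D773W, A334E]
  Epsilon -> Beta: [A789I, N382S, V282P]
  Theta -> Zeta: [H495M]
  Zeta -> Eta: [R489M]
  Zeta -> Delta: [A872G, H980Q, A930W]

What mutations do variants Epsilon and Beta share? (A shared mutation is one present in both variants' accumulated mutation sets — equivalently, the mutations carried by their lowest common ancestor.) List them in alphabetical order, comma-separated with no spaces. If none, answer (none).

Accumulating mutations along path to Epsilon:
  At Theta: gained [] -> total []
  At Epsilon: gained ['D773W', 'A334E'] -> total ['A334E', 'D773W']
Mutations(Epsilon) = ['A334E', 'D773W']
Accumulating mutations along path to Beta:
  At Theta: gained [] -> total []
  At Epsilon: gained ['D773W', 'A334E'] -> total ['A334E', 'D773W']
  At Beta: gained ['A789I', 'N382S', 'V282P'] -> total ['A334E', 'A789I', 'D773W', 'N382S', 'V282P']
Mutations(Beta) = ['A334E', 'A789I', 'D773W', 'N382S', 'V282P']
Intersection: ['A334E', 'D773W'] ∩ ['A334E', 'A789I', 'D773W', 'N382S', 'V282P'] = ['A334E', 'D773W']

Answer: A334E,D773W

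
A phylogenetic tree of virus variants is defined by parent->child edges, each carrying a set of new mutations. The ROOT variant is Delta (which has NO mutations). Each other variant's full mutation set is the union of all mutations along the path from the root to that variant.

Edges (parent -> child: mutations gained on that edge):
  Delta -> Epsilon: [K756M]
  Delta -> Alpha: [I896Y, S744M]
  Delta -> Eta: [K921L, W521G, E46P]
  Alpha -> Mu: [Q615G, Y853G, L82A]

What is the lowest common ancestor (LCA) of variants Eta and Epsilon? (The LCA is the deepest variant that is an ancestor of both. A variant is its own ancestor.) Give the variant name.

Answer: Delta

Derivation:
Path from root to Eta: Delta -> Eta
  ancestors of Eta: {Delta, Eta}
Path from root to Epsilon: Delta -> Epsilon
  ancestors of Epsilon: {Delta, Epsilon}
Common ancestors: {Delta}
Walk up from Epsilon: Epsilon (not in ancestors of Eta), Delta (in ancestors of Eta)
Deepest common ancestor (LCA) = Delta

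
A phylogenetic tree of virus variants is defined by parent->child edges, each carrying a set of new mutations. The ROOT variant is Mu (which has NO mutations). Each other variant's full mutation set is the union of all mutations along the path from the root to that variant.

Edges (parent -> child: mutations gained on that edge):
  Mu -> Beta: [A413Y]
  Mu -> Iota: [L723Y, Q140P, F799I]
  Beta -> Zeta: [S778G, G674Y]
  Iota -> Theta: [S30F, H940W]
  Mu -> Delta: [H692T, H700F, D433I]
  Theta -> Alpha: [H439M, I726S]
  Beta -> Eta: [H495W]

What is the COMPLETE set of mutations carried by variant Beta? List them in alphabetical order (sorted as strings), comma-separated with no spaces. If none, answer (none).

Answer: A413Y

Derivation:
At Mu: gained [] -> total []
At Beta: gained ['A413Y'] -> total ['A413Y']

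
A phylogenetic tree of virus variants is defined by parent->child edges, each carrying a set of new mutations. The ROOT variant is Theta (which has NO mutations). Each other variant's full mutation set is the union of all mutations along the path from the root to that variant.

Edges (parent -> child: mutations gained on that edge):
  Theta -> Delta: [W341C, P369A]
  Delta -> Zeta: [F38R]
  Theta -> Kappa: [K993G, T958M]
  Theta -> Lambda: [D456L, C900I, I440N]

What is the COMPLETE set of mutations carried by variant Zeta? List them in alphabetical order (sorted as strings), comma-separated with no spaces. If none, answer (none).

At Theta: gained [] -> total []
At Delta: gained ['W341C', 'P369A'] -> total ['P369A', 'W341C']
At Zeta: gained ['F38R'] -> total ['F38R', 'P369A', 'W341C']

Answer: F38R,P369A,W341C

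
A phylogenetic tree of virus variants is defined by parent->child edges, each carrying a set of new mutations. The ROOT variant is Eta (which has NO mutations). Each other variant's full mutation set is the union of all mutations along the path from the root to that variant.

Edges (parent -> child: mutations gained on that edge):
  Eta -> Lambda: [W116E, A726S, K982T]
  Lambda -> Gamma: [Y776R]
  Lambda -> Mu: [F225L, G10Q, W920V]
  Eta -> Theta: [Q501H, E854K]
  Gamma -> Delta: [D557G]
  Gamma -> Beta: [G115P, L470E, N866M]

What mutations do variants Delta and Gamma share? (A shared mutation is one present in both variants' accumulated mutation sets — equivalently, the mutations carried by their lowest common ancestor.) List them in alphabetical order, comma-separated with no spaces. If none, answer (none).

Answer: A726S,K982T,W116E,Y776R

Derivation:
Accumulating mutations along path to Delta:
  At Eta: gained [] -> total []
  At Lambda: gained ['W116E', 'A726S', 'K982T'] -> total ['A726S', 'K982T', 'W116E']
  At Gamma: gained ['Y776R'] -> total ['A726S', 'K982T', 'W116E', 'Y776R']
  At Delta: gained ['D557G'] -> total ['A726S', 'D557G', 'K982T', 'W116E', 'Y776R']
Mutations(Delta) = ['A726S', 'D557G', 'K982T', 'W116E', 'Y776R']
Accumulating mutations along path to Gamma:
  At Eta: gained [] -> total []
  At Lambda: gained ['W116E', 'A726S', 'K982T'] -> total ['A726S', 'K982T', 'W116E']
  At Gamma: gained ['Y776R'] -> total ['A726S', 'K982T', 'W116E', 'Y776R']
Mutations(Gamma) = ['A726S', 'K982T', 'W116E', 'Y776R']
Intersection: ['A726S', 'D557G', 'K982T', 'W116E', 'Y776R'] ∩ ['A726S', 'K982T', 'W116E', 'Y776R'] = ['A726S', 'K982T', 'W116E', 'Y776R']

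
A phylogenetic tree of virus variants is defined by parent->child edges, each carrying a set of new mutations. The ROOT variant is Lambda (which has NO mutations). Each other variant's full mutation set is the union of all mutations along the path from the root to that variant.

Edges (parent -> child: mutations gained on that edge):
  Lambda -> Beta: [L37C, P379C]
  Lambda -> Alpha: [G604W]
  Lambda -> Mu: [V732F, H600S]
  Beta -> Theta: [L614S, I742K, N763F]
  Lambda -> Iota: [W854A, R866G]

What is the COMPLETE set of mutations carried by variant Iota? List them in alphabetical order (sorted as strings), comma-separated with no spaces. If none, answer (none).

At Lambda: gained [] -> total []
At Iota: gained ['W854A', 'R866G'] -> total ['R866G', 'W854A']

Answer: R866G,W854A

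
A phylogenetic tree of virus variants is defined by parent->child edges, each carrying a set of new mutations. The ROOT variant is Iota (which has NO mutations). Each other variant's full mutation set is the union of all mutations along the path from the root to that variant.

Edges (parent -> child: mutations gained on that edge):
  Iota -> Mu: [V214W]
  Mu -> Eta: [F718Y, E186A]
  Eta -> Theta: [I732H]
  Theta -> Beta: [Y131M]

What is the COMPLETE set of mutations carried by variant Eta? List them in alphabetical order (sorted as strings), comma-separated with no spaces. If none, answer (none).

Answer: E186A,F718Y,V214W

Derivation:
At Iota: gained [] -> total []
At Mu: gained ['V214W'] -> total ['V214W']
At Eta: gained ['F718Y', 'E186A'] -> total ['E186A', 'F718Y', 'V214W']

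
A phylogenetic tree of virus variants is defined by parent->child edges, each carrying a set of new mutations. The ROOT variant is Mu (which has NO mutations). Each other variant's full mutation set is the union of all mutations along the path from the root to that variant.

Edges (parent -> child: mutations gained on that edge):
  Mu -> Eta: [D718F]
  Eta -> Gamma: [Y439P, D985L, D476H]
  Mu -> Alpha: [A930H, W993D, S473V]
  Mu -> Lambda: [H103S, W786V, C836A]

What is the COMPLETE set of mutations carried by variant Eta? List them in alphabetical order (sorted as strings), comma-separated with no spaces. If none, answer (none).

At Mu: gained [] -> total []
At Eta: gained ['D718F'] -> total ['D718F']

Answer: D718F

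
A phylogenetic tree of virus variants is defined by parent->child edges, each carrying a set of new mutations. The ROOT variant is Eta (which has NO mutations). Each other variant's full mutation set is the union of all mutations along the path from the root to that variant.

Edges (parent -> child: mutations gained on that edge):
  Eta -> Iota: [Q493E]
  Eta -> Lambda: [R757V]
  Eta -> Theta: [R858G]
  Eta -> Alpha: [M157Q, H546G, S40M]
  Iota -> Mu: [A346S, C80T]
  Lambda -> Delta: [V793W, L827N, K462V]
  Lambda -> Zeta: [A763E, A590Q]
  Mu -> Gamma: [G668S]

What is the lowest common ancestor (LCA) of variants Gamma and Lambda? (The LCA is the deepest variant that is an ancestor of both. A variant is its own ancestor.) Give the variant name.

Path from root to Gamma: Eta -> Iota -> Mu -> Gamma
  ancestors of Gamma: {Eta, Iota, Mu, Gamma}
Path from root to Lambda: Eta -> Lambda
  ancestors of Lambda: {Eta, Lambda}
Common ancestors: {Eta}
Walk up from Lambda: Lambda (not in ancestors of Gamma), Eta (in ancestors of Gamma)
Deepest common ancestor (LCA) = Eta

Answer: Eta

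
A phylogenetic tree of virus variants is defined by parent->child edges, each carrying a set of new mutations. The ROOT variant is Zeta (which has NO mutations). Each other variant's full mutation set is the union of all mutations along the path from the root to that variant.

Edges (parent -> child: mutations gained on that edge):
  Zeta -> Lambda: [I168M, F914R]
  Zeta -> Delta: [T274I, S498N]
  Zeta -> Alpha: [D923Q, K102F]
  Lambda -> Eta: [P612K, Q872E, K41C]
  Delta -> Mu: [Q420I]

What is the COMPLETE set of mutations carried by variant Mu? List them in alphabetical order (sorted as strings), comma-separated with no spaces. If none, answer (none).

Answer: Q420I,S498N,T274I

Derivation:
At Zeta: gained [] -> total []
At Delta: gained ['T274I', 'S498N'] -> total ['S498N', 'T274I']
At Mu: gained ['Q420I'] -> total ['Q420I', 'S498N', 'T274I']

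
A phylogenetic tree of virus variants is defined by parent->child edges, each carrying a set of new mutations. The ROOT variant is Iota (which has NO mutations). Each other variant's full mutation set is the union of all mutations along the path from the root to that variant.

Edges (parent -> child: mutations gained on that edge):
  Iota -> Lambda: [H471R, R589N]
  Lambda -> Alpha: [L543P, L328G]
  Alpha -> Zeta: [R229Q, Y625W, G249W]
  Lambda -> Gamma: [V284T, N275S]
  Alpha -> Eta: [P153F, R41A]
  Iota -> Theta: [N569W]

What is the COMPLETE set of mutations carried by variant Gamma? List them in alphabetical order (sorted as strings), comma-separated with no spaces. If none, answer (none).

At Iota: gained [] -> total []
At Lambda: gained ['H471R', 'R589N'] -> total ['H471R', 'R589N']
At Gamma: gained ['V284T', 'N275S'] -> total ['H471R', 'N275S', 'R589N', 'V284T']

Answer: H471R,N275S,R589N,V284T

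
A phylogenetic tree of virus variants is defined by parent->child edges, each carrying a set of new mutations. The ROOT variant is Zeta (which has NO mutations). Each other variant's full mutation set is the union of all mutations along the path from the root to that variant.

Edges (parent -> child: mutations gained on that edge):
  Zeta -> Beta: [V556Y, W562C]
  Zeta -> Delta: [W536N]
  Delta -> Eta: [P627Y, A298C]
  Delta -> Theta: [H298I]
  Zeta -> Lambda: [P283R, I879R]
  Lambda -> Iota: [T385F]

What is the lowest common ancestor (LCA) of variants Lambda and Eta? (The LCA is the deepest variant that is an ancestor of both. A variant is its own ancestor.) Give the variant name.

Answer: Zeta

Derivation:
Path from root to Lambda: Zeta -> Lambda
  ancestors of Lambda: {Zeta, Lambda}
Path from root to Eta: Zeta -> Delta -> Eta
  ancestors of Eta: {Zeta, Delta, Eta}
Common ancestors: {Zeta}
Walk up from Eta: Eta (not in ancestors of Lambda), Delta (not in ancestors of Lambda), Zeta (in ancestors of Lambda)
Deepest common ancestor (LCA) = Zeta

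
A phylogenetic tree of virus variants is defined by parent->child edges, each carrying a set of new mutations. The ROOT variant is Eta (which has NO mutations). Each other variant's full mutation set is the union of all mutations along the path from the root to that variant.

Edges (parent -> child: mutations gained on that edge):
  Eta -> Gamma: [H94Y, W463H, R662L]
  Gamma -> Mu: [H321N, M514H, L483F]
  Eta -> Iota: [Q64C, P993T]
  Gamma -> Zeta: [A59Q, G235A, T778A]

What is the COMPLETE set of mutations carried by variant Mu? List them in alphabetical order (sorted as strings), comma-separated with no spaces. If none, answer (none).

Answer: H321N,H94Y,L483F,M514H,R662L,W463H

Derivation:
At Eta: gained [] -> total []
At Gamma: gained ['H94Y', 'W463H', 'R662L'] -> total ['H94Y', 'R662L', 'W463H']
At Mu: gained ['H321N', 'M514H', 'L483F'] -> total ['H321N', 'H94Y', 'L483F', 'M514H', 'R662L', 'W463H']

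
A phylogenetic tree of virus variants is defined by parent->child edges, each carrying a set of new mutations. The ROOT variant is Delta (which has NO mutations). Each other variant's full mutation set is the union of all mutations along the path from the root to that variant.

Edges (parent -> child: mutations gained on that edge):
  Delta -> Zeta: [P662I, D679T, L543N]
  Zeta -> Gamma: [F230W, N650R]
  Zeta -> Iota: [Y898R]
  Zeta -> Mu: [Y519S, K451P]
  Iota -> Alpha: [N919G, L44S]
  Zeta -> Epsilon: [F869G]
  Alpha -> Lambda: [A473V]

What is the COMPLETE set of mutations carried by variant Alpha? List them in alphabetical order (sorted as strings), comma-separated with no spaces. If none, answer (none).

Answer: D679T,L44S,L543N,N919G,P662I,Y898R

Derivation:
At Delta: gained [] -> total []
At Zeta: gained ['P662I', 'D679T', 'L543N'] -> total ['D679T', 'L543N', 'P662I']
At Iota: gained ['Y898R'] -> total ['D679T', 'L543N', 'P662I', 'Y898R']
At Alpha: gained ['N919G', 'L44S'] -> total ['D679T', 'L44S', 'L543N', 'N919G', 'P662I', 'Y898R']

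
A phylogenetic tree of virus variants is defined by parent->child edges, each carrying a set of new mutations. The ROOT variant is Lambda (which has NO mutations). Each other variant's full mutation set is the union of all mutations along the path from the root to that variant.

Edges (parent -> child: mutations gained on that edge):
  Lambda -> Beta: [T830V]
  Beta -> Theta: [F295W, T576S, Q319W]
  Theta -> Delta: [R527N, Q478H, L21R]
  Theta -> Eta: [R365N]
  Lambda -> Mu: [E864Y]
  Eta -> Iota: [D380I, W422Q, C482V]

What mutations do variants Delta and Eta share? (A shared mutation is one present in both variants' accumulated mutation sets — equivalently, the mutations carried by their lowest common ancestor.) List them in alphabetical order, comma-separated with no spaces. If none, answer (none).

Accumulating mutations along path to Delta:
  At Lambda: gained [] -> total []
  At Beta: gained ['T830V'] -> total ['T830V']
  At Theta: gained ['F295W', 'T576S', 'Q319W'] -> total ['F295W', 'Q319W', 'T576S', 'T830V']
  At Delta: gained ['R527N', 'Q478H', 'L21R'] -> total ['F295W', 'L21R', 'Q319W', 'Q478H', 'R527N', 'T576S', 'T830V']
Mutations(Delta) = ['F295W', 'L21R', 'Q319W', 'Q478H', 'R527N', 'T576S', 'T830V']
Accumulating mutations along path to Eta:
  At Lambda: gained [] -> total []
  At Beta: gained ['T830V'] -> total ['T830V']
  At Theta: gained ['F295W', 'T576S', 'Q319W'] -> total ['F295W', 'Q319W', 'T576S', 'T830V']
  At Eta: gained ['R365N'] -> total ['F295W', 'Q319W', 'R365N', 'T576S', 'T830V']
Mutations(Eta) = ['F295W', 'Q319W', 'R365N', 'T576S', 'T830V']
Intersection: ['F295W', 'L21R', 'Q319W', 'Q478H', 'R527N', 'T576S', 'T830V'] ∩ ['F295W', 'Q319W', 'R365N', 'T576S', 'T830V'] = ['F295W', 'Q319W', 'T576S', 'T830V']

Answer: F295W,Q319W,T576S,T830V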